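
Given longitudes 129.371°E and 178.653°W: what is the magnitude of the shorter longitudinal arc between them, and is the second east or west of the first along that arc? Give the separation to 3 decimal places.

51.976° east

Raw difference: -178.653 − 129.371 = -308.024°.
Normalise into (−180°, 180°]: -308.024° + 360° = 51.976°.
Positive ⇒ the second point lies to the east; separation 51.976°.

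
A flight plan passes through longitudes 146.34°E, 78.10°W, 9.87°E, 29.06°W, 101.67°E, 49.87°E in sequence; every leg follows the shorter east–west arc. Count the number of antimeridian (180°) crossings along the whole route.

Leg 1: +146.34° → -78.10°, shortest Δλ = 135.56° (east) — crosses 180°.
Leg 2: -78.10° → +9.87°, shortest Δλ = 87.97° (east) — does not cross 180°.
Leg 3: +9.87° → -29.06°, shortest Δλ = -38.93° (west) — does not cross 180°.
Leg 4: -29.06° → +101.67°, shortest Δλ = 130.73° (east) — does not cross 180°.
Leg 5: +101.67° → +49.87°, shortest Δλ = -51.8° (west) — does not cross 180°.
Total crossings: 1.

1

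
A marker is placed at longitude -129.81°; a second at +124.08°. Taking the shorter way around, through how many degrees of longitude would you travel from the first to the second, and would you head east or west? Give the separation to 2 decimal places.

106.11° west

Raw difference: 124.08 − -129.81 = 253.89°.
Normalise into (−180°, 180°]: 253.89° − 360° = -106.11°.
Negative ⇒ the second point lies to the west; separation 106.11°.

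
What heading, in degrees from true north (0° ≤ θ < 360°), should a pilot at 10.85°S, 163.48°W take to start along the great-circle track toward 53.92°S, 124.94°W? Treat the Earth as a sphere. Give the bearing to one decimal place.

Δλ = -124.94 − -163.48 = 38.54°.
θ = atan2( sin Δλ · cos φ₂ , cos φ₁ · sin φ₂ − sin φ₁ · cos φ₂ · cos Δλ )
  = atan2(0.36693, -0.70704) = 152.572° → normalised to [0°, 360°): 152.572°.

152.6°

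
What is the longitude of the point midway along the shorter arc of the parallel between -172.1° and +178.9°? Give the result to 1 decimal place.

Signed shortest Δλ from -172.1° to +178.9° is -9.0°.
Midpoint longitude = -172.1° + (-9.0°)/2 = -172.1° − 4.5° = -176.6°.
(The naïve average (-172.1 + +178.9)/2 = 3.4° is on the wrong side of the globe.)

-176.6°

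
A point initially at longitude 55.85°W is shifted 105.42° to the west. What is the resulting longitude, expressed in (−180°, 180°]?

Start at -55.85°; shift −105.42° → -161.27°.
-161.27° already lies in (−180°, 180°].

161.27°W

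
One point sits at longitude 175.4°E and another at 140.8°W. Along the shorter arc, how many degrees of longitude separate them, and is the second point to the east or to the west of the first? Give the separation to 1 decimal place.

Raw difference: -140.8 − 175.4 = -316.2°.
Normalise into (−180°, 180°]: -316.2° + 360° = 43.8°.
Positive ⇒ the second point lies to the east; separation 43.8°.

43.8° east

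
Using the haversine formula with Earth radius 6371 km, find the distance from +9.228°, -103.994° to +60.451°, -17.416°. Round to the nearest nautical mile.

Δλ = -17.416 − -103.994 = 86.578°.
Δφ = 60.451 − 9.228 = 51.223°.
a = sin²(Δφ/2) + cos φ₁ · cos φ₂ · sin²(Δλ/2) = 0.415719.
c = 2·atan2(√a, √(1−a)) = 1.40143 rad → d = 6371·c ≈ 8928.48 km ≈ 4821.00 nmi.

4821 nmi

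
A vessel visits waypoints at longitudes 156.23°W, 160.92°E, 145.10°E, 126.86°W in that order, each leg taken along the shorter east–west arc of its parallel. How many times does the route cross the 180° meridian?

Leg 1: -156.23° → +160.92°, shortest Δλ = -42.85° (west) — crosses 180°.
Leg 2: +160.92° → +145.10°, shortest Δλ = -15.82° (west) — does not cross 180°.
Leg 3: +145.10° → -126.86°, shortest Δλ = 88.04° (east) — crosses 180°.
Total crossings: 2.

2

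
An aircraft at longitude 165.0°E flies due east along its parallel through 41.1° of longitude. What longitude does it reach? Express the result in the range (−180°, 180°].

153.9°W

Start at +165.0°; shift +41.1° → +206.1°.
+206.1° lies outside (−180°, 180°]; subtract 360° → -153.9°.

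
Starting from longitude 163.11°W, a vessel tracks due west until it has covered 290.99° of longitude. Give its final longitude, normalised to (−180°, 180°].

Start at -163.11°; shift −290.99° → -454.10°.
-454.10° lies outside (−180°, 180°]; add 360° → -94.10°.

94.10°W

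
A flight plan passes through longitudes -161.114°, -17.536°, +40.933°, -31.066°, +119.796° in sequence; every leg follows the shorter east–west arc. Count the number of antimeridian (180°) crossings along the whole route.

0

Leg 1: -161.114° → -17.536°, shortest Δλ = 143.578° (east) — does not cross 180°.
Leg 2: -17.536° → +40.933°, shortest Δλ = 58.469° (east) — does not cross 180°.
Leg 3: +40.933° → -31.066°, shortest Δλ = -71.999° (west) — does not cross 180°.
Leg 4: -31.066° → +119.796°, shortest Δλ = 150.862° (east) — does not cross 180°.
Total crossings: 0.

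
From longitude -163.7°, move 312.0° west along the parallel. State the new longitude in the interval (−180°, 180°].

Start at -163.7°; shift −312.0° → -475.7°.
-475.7° lies outside (−180°, 180°]; add 360° → -115.7°.

-115.7°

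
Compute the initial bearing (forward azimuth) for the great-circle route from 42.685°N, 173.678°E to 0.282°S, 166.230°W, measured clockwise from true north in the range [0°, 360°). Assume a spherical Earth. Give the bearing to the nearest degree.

152°

Δλ = -166.230 − 173.678 = -339.908°; wrapped into (−180°, 180°]: 20.092°.
θ = atan2( sin Δλ · cos φ₂ , cos φ₁ · sin φ₂ − sin φ₁ · cos φ₂ · cos Δλ )
  = atan2(0.34352, -0.64032) = 151.787° → normalised to [0°, 360°): 151.787°.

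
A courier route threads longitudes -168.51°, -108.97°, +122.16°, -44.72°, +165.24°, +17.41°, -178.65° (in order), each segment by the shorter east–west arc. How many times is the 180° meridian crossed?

3

Leg 1: -168.51° → -108.97°, shortest Δλ = 59.54° (east) — does not cross 180°.
Leg 2: -108.97° → +122.16°, shortest Δλ = -128.87° (west) — crosses 180°.
Leg 3: +122.16° → -44.72°, shortest Δλ = -166.88° (west) — does not cross 180°.
Leg 4: -44.72° → +165.24°, shortest Δλ = -150.04° (west) — crosses 180°.
Leg 5: +165.24° → +17.41°, shortest Δλ = -147.83° (west) — does not cross 180°.
Leg 6: +17.41° → -178.65°, shortest Δλ = 163.94° (east) — crosses 180°.
Total crossings: 3.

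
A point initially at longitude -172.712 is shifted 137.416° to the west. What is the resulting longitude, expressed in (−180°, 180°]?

Start at -172.712°; shift −137.416° → -310.128°.
-310.128° lies outside (−180°, 180°]; add 360° → +49.872°.

+49.872°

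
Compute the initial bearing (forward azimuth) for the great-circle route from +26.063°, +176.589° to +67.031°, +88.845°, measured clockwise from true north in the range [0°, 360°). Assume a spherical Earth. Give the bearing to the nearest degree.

335°

Δλ = 88.845 − 176.589 = -87.744°.
θ = atan2( sin Δλ · cos φ₂ , cos φ₁ · sin φ₂ − sin φ₁ · cos φ₂ · cos Δλ )
  = atan2(-0.38993, 0.82034) = -25.423° → normalised to [0°, 360°): 334.577°.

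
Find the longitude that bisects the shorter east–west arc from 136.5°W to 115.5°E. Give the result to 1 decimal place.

Signed shortest Δλ from -136.5° to +115.5° is -108.0°.
Midpoint longitude = -136.5° + (-108.0°)/2 = -136.5° − 54.0° = -190.5°.
Normalise into (−180°, 180°]: +169.5°.
(The naïve average (-136.5 + +115.5)/2 = -10.5° is on the wrong side of the globe.)

169.5°E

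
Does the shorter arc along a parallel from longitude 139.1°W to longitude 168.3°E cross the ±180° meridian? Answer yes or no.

Naïve |168.3 − -139.1| = 307.4° > 180°, so the shorter arc goes the other way round — across 180°.
Signed shortest Δλ = ((168.3 − -139.1 + 180) mod 360) − 180 = -52.6°.
Going west by 52.6° from -139.1° passes through 180° before reaching +168.3°.

Yes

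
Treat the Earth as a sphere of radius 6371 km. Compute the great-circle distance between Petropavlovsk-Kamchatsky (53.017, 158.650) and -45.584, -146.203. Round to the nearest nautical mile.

6560 nmi

Δλ = -146.203 − 158.650 = -304.853°; wrapped into (−180°, 180°]: 55.147°.
Δφ = -45.584 − 53.017 = -98.601°.
a = sin²(Δφ/2) + cos φ₁ · cos φ₂ · sin²(Δλ/2) = 0.664986.
c = 2·atan2(√a, √(1−a)) = 1.90707 rad → d = 6371·c ≈ 12149.94 km ≈ 6560.45 nmi.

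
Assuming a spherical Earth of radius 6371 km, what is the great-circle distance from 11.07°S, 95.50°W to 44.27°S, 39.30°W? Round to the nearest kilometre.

6487 km

Δλ = -39.30 − -95.50 = 56.20°.
Δφ = -44.27 − -11.07 = -33.20°.
a = sin²(Δφ/2) + cos φ₁ · cos φ₂ · sin²(Δλ/2) = 0.237521.
c = 2·atan2(√a, √(1−a)) = 1.01813 rad → d = 6371·c ≈ 6486.51 km.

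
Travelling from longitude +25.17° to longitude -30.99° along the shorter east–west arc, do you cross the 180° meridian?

No

Signed shortest Δλ = ((-30.99 − 25.17 + 180) mod 360) − 180 = -56.16°.
Going west by 56.16° from +25.17° reaches -30.99° without touching 180°.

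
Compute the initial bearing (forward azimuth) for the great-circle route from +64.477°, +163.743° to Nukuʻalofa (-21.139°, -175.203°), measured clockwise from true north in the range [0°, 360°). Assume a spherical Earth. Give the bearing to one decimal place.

Δλ = -175.203 − 163.743 = -338.946°; wrapped into (−180°, 180°]: 21.054°.
θ = atan2( sin Δλ · cos φ₂ , cos φ₁ · sin φ₂ − sin φ₁ · cos φ₂ · cos Δλ )
  = atan2(0.33507, -0.94088) = 160.398° → normalised to [0°, 360°): 160.398°.

160.4°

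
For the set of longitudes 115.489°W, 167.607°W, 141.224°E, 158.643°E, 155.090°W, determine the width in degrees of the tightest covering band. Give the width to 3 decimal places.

103.287°

Sort the longitudes: -167.607°, -155.090°, -115.489°, +141.224°, +158.643°.
Eastward gaps between consecutive values (wrapping around): 12.517°, 39.601°, 256.713°, 17.419°, 33.750°.
Largest gap = 256.713° ⇒ minimal covering band is its complement: 360° − 256.713° = 103.287°.
Band runs from +141.224° eastward to -115.489°, crossing the antimeridian.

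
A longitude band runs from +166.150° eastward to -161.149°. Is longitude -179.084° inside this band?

Band width going east from +166.150° to -161.149°: ((-161.149 − 166.150) mod 360) = 32.701°.
Offset of -179.084° east of the west edge: ((-179.084 − 166.150) mod 360) = 14.766°.
14.766° ≤ 32.701° ⇒ inside.

Yes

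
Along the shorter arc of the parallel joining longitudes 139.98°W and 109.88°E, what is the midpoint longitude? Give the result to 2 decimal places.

Signed shortest Δλ from -139.98° to +109.88° is -110.14°.
Midpoint longitude = -139.98° + (-110.14°)/2 = -139.98° − 55.07° = -195.05°.
Normalise into (−180°, 180°]: +164.95°.
(The naïve average (-139.98 + +109.88)/2 = -15.05° is on the wrong side of the globe.)

164.95°E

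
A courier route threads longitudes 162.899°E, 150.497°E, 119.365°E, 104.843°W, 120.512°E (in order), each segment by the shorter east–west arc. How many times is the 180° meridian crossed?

2

Leg 1: +162.899° → +150.497°, shortest Δλ = -12.402° (west) — does not cross 180°.
Leg 2: +150.497° → +119.365°, shortest Δλ = -31.132° (west) — does not cross 180°.
Leg 3: +119.365° → -104.843°, shortest Δλ = 135.792° (east) — crosses 180°.
Leg 4: -104.843° → +120.512°, shortest Δλ = -134.645° (west) — crosses 180°.
Total crossings: 2.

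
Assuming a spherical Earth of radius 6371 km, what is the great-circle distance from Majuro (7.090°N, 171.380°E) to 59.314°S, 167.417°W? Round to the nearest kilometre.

7620 km

Δλ = -167.417 − 171.380 = -338.797°; wrapped into (−180°, 180°]: 21.203°.
Δφ = -59.314 − 7.090 = -66.404°.
a = sin²(Δφ/2) + cos φ₁ · cos φ₂ · sin²(Δλ/2) = 0.316999.
c = 2·atan2(√a, √(1−a)) = 1.19609 rad → d = 6371·c ≈ 7620.27 km.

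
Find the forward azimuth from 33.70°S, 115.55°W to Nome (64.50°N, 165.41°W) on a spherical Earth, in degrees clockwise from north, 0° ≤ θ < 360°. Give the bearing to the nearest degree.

Δλ = -165.41 − -115.55 = -49.86°.
θ = atan2( sin Δλ · cos φ₂ , cos φ₁ · sin φ₂ − sin φ₁ · cos φ₂ · cos Δλ )
  = atan2(-0.32911, 0.90490) = -19.986° → normalised to [0°, 360°): 340.014°.

340°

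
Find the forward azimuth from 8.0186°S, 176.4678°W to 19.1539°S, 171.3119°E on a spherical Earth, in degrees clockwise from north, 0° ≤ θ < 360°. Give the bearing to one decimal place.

225.6°

Δλ = 171.3119 − -176.4678 = 347.7797°; wrapped into (−180°, 180°]: -12.2203°.
θ = atan2( sin Δλ · cos φ₂ , cos φ₁ · sin φ₂ − sin φ₁ · cos φ₂ · cos Δλ )
  = atan2(-0.19995, -0.19611) = -134.444° → normalised to [0°, 360°): 225.556°.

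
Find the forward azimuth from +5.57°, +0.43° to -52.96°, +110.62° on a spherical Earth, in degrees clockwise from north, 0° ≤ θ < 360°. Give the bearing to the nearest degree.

Δλ = 110.62 − 0.43 = 110.19°.
θ = atan2( sin Δλ · cos φ₂ , cos φ₁ · sin φ₂ − sin φ₁ · cos φ₂ · cos Δλ )
  = atan2(0.56536, -0.77427) = 143.864° → normalised to [0°, 360°): 143.864°.

144°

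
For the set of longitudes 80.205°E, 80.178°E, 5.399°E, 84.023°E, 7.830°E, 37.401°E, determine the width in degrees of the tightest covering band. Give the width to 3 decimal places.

Sort the longitudes: +5.399°, +7.830°, +37.401°, +80.178°, +80.205°, +84.023°.
Eastward gaps between consecutive values (wrapping around): 2.431°, 29.571°, 42.777°, 0.027°, 3.818°, 281.376°.
Largest gap = 281.376° ⇒ minimal covering band is its complement: 360° − 281.376° = 78.624°.
Band runs from +5.399° eastward to +84.023°.

78.624°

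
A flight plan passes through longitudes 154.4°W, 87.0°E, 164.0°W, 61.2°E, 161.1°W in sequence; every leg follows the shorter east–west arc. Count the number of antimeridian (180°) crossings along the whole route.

4

Leg 1: -154.4° → +87.0°, shortest Δλ = -118.6° (west) — crosses 180°.
Leg 2: +87.0° → -164.0°, shortest Δλ = 109.0° (east) — crosses 180°.
Leg 3: -164.0° → +61.2°, shortest Δλ = -134.8° (west) — crosses 180°.
Leg 4: +61.2° → -161.1°, shortest Δλ = 137.7° (east) — crosses 180°.
Total crossings: 4.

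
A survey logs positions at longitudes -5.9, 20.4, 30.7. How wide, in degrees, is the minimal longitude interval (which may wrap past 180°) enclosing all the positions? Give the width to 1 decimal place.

36.6°

Sort the longitudes: -5.9°, +20.4°, +30.7°.
Eastward gaps between consecutive values (wrapping around): 26.3°, 10.3°, 323.4°.
Largest gap = 323.4° ⇒ minimal covering band is its complement: 360° − 323.4° = 36.6°.
Band runs from -5.9° eastward to +30.7°.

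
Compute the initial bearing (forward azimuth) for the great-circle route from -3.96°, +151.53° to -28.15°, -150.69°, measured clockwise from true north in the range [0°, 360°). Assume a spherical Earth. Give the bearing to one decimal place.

Δλ = -150.69 − 151.53 = -302.22°; wrapped into (−180°, 180°]: 57.78°.
θ = atan2( sin Δλ · cos φ₂ , cos φ₁ · sin φ₂ − sin φ₁ · cos φ₂ · cos Δλ )
  = atan2(0.74594, -0.43819) = 120.431° → normalised to [0°, 360°): 120.431°.

120.4°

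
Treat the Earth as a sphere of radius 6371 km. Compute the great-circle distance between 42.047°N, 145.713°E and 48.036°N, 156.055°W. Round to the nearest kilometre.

4513 km

Δλ = -156.055 − 145.713 = -301.768°; wrapped into (−180°, 180°]: 58.232°.
Δφ = 48.036 − 42.047 = 5.989°.
a = sin²(Δφ/2) + cos φ₁ · cos φ₂ · sin²(Δλ/2) = 0.120291.
c = 2·atan2(√a, √(1−a)) = 0.70838 rad → d = 6371·c ≈ 4513.08 km.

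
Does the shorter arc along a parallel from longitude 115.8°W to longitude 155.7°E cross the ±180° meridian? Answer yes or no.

Yes

Naïve |155.7 − -115.8| = 271.5° > 180°, so the shorter arc goes the other way round — across 180°.
Signed shortest Δλ = ((155.7 − -115.8 + 180) mod 360) − 180 = -88.5°.
Going west by 88.5° from -115.8° passes through 180° before reaching +155.7°.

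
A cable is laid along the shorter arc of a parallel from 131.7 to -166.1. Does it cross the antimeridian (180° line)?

Naïve |-166.1 − 131.7| = 297.8° > 180°, so the shorter arc goes the other way round — across 180°.
Signed shortest Δλ = ((-166.1 − 131.7 + 180) mod 360) − 180 = 62.2°.
Going east by 62.2° from +131.7° passes through 180° before reaching -166.1°.

Yes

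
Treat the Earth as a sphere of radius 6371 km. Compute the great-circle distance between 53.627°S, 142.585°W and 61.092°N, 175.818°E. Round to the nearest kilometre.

13273 km

Δλ = 175.818 − -142.585 = 318.403°; wrapped into (−180°, 180°]: -41.597°.
Δφ = 61.092 − -53.627 = 114.719°.
a = sin²(Δφ/2) + cos φ₁ · cos φ₂ · sin²(Δλ/2) = 0.745230.
c = 2·atan2(√a, √(1−a)) = 2.08341 rad → d = 6371·c ≈ 13273.42 km.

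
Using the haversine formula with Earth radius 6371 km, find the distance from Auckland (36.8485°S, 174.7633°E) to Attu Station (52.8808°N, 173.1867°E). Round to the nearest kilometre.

Δλ = 173.1867 − 174.7633 = -1.5766°.
Δφ = 52.8808 − -36.8485 = 89.7293°.
a = sin²(Δφ/2) + cos φ₁ · cos φ₂ · sin²(Δλ/2) = 0.497729.
c = 2·atan2(√a, √(1−a)) = 1.56625 rad → d = 6371·c ≈ 9978.61 km.

9979 km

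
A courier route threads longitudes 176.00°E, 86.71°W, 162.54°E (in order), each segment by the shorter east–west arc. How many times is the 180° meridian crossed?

2

Leg 1: +176.00° → -86.71°, shortest Δλ = 97.29° (east) — crosses 180°.
Leg 2: -86.71° → +162.54°, shortest Δλ = -110.75° (west) — crosses 180°.
Total crossings: 2.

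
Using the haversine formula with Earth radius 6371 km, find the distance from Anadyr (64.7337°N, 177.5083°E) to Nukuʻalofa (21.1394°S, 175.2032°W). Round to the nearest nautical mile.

Δλ = -175.2032 − 177.5083 = -352.7115°; wrapped into (−180°, 180°]: 7.2885°.
Δφ = -21.1394 − 64.7337 = -85.8731°.
a = sin²(Δφ/2) + cos φ₁ · cos φ₂ · sin²(Δλ/2) = 0.465625.
c = 2·atan2(√a, √(1−a)) = 1.50199 rad → d = 6371·c ≈ 9569.20 km ≈ 5166.95 nmi.

5167 nmi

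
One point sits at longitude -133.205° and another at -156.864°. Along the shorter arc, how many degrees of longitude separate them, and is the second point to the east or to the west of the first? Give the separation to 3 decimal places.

23.659° west

Raw difference: -156.864 − -133.205 = -23.659°.
Normalise into (−180°, 180°]: -23.659° stays -23.659°.
Negative ⇒ the second point lies to the west; separation 23.659°.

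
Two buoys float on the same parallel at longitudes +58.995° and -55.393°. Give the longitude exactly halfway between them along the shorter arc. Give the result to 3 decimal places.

Signed shortest Δλ from +58.995° to -55.393° is -114.388°.
Midpoint longitude = +58.995° + (-114.388°)/2 = +58.995° − 57.194° = +1.801°.

+1.801°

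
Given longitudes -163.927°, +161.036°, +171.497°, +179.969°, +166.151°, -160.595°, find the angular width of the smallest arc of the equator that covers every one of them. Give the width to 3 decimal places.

Sort the longitudes: -163.927°, -160.595°, +161.036°, +166.151°, +171.497°, +179.969°.
Eastward gaps between consecutive values (wrapping around): 3.332°, 321.631°, 5.115°, 5.346°, 8.472°, 16.104°.
Largest gap = 321.631° ⇒ minimal covering band is its complement: 360° − 321.631° = 38.369°.
Band runs from +161.036° eastward to -160.595°, crossing the antimeridian.

38.369°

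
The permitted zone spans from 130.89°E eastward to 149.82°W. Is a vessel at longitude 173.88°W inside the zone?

Yes

Band width going east from +130.89° to -149.82°: ((-149.82 − 130.89) mod 360) = 79.29°.
Offset of -173.88° east of the west edge: ((-173.88 − 130.89) mod 360) = 55.23°.
55.23° ≤ 79.29° ⇒ inside.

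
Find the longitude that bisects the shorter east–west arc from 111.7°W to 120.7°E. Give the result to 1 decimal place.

175.5°W

Signed shortest Δλ from -111.7° to +120.7° is -127.6°.
Midpoint longitude = -111.7° + (-127.6°)/2 = -111.7° − 63.8° = -175.5°.
(The naïve average (-111.7 + +120.7)/2 = 4.5° is on the wrong side of the globe.)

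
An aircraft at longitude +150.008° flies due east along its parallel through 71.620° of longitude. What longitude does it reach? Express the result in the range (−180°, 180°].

Start at +150.008°; shift +71.620° → +221.628°.
+221.628° lies outside (−180°, 180°]; subtract 360° → -138.372°.

-138.372°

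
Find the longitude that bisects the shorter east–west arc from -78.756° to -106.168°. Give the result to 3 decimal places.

-92.462°

Signed shortest Δλ from -78.756° to -106.168° is -27.412°.
Midpoint longitude = -78.756° + (-27.412°)/2 = -78.756° − 13.706° = -92.462°.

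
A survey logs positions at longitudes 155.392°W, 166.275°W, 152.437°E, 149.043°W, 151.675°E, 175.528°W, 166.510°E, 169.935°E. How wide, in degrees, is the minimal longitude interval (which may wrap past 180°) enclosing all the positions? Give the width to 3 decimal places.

59.282°

Sort the longitudes: -175.528°, -166.275°, -155.392°, -149.043°, +151.675°, +152.437°, +166.510°, +169.935°.
Eastward gaps between consecutive values (wrapping around): 9.253°, 10.883°, 6.349°, 300.718°, 0.762°, 14.073°, 3.425°, 14.537°.
Largest gap = 300.718° ⇒ minimal covering band is its complement: 360° − 300.718° = 59.282°.
Band runs from +151.675° eastward to -149.043°, crossing the antimeridian.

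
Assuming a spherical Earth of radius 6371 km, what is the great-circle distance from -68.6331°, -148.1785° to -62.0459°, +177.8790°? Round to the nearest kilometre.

Δλ = 177.8790 − -148.1785 = 326.0575°; wrapped into (−180°, 180°]: -33.9425°.
Δφ = -62.0459 − -68.6331 = 6.5872°.
a = sin²(Δφ/2) + cos φ₁ · cos φ₂ · sin²(Δλ/2) = 0.017852.
c = 2·atan2(√a, √(1−a)) = 0.26803 rad → d = 6371·c ≈ 1707.59 km.

1708 km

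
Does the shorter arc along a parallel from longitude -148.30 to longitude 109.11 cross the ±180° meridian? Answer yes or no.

Naïve |109.11 − -148.30| = 257.41° > 180°, so the shorter arc goes the other way round — across 180°.
Signed shortest Δλ = ((109.11 − -148.30 + 180) mod 360) − 180 = -102.59°.
Going west by 102.59° from -148.30° passes through 180° before reaching +109.11°.

Yes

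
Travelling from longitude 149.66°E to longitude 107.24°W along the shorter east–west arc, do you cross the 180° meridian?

Yes

Naïve |-107.24 − 149.66| = 256.9° > 180°, so the shorter arc goes the other way round — across 180°.
Signed shortest Δλ = ((-107.24 − 149.66 + 180) mod 360) − 180 = 103.1°.
Going east by 103.1° from +149.66° passes through 180° before reaching -107.24°.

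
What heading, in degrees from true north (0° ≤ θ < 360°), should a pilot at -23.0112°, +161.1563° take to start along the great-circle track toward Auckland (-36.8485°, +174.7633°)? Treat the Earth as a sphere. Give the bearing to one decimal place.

142.8°

Δλ = 174.7633 − 161.1563 = 13.6070°.
θ = atan2( sin Δλ · cos φ₂ , cos φ₁ · sin φ₂ − sin φ₁ · cos φ₂ · cos Δλ )
  = atan2(0.18826, -0.24795) = 142.791° → normalised to [0°, 360°): 142.791°.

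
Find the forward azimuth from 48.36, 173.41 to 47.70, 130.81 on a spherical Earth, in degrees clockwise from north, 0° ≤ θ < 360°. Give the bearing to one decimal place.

284.9°

Δλ = 130.81 − 173.41 = -42.60°.
θ = atan2( sin Δλ · cos φ₂ , cos φ₁ · sin φ₂ − sin φ₁ · cos φ₂ · cos Δλ )
  = atan2(-0.45555, 0.12122) = -75.100° → normalised to [0°, 360°): 284.900°.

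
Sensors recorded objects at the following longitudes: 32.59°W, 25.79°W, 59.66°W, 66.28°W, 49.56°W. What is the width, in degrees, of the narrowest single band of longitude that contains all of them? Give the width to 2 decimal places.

40.49°

Sort the longitudes: -66.28°, -59.66°, -49.56°, -32.59°, -25.79°.
Eastward gaps between consecutive values (wrapping around): 6.62°, 10.10°, 16.97°, 6.80°, 319.51°.
Largest gap = 319.51° ⇒ minimal covering band is its complement: 360° − 319.51° = 40.49°.
Band runs from -66.28° eastward to -25.79°.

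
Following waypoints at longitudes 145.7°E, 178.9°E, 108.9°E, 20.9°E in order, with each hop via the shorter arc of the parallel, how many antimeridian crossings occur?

0

Leg 1: +145.7° → +178.9°, shortest Δλ = 33.2° (east) — does not cross 180°.
Leg 2: +178.9° → +108.9°, shortest Δλ = -70.0° (west) — does not cross 180°.
Leg 3: +108.9° → +20.9°, shortest Δλ = -88.0° (west) — does not cross 180°.
Total crossings: 0.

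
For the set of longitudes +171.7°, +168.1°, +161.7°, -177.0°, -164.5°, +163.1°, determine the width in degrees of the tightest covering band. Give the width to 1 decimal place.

33.8°

Sort the longitudes: -177.0°, -164.5°, +161.7°, +163.1°, +168.1°, +171.7°.
Eastward gaps between consecutive values (wrapping around): 12.5°, 326.2°, 1.4°, 5.0°, 3.6°, 11.3°.
Largest gap = 326.2° ⇒ minimal covering band is its complement: 360° − 326.2° = 33.8°.
Band runs from +161.7° eastward to -164.5°, crossing the antimeridian.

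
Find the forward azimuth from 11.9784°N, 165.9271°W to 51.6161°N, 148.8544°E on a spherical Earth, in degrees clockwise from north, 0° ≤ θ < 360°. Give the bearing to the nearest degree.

Δλ = 148.8544 − -165.9271 = 314.7815°; wrapped into (−180°, 180°]: -45.2185°.
θ = atan2( sin Δλ · cos φ₂ , cos φ₁ · sin φ₂ − sin φ₁ · cos φ₂ · cos Δλ )
  = atan2(-0.44073, 0.67602) = -33.102° → normalised to [0°, 360°): 326.898°.

327°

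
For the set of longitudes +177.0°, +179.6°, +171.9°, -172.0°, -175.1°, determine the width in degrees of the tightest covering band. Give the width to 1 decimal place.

16.1°

Sort the longitudes: -175.1°, -172.0°, +171.9°, +177.0°, +179.6°.
Eastward gaps between consecutive values (wrapping around): 3.1°, 343.9°, 5.1°, 2.6°, 5.3°.
Largest gap = 343.9° ⇒ minimal covering band is its complement: 360° − 343.9° = 16.1°.
Band runs from +171.9° eastward to -172.0°, crossing the antimeridian.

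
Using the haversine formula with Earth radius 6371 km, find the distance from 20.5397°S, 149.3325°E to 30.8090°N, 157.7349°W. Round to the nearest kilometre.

Δλ = -157.7349 − 149.3325 = -307.0674°; wrapped into (−180°, 180°]: 52.9326°.
Δφ = 30.8090 − -20.5397 = 51.3487°.
a = sin²(Δφ/2) + cos φ₁ · cos φ₂ · sin²(Δλ/2) = 0.347459.
c = 2·atan2(√a, √(1−a)) = 1.26077 rad → d = 6371·c ≈ 8032.38 km.

8032 km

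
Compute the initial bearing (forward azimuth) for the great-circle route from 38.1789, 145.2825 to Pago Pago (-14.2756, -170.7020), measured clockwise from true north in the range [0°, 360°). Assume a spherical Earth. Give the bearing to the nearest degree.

Δλ = -170.7020 − 145.2825 = -315.9845°; wrapped into (−180°, 180°]: 44.0155°.
θ = atan2( sin Δλ · cos φ₂ , cos φ₁ · sin φ₂ − sin φ₁ · cos φ₂ · cos Δλ )
  = atan2(0.67340, -0.62463) = 132.849° → normalised to [0°, 360°): 132.849°.

133°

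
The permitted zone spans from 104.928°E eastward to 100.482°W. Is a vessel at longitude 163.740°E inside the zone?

Yes

Band width going east from +104.928° to -100.482°: ((-100.482 − 104.928) mod 360) = 154.590°.
Offset of +163.740° east of the west edge: ((163.740 − 104.928) mod 360) = 58.812°.
58.812° ≤ 154.590° ⇒ inside.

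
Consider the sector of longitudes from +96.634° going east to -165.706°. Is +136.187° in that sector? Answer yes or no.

Band width going east from +96.634° to -165.706°: ((-165.706 − 96.634) mod 360) = 97.660°.
Offset of +136.187° east of the west edge: ((136.187 − 96.634) mod 360) = 39.553°.
39.553° ≤ 97.660° ⇒ inside.

Yes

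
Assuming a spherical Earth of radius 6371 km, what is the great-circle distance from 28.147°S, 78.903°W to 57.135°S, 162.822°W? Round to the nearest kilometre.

7056 km

Δλ = -162.822 − -78.903 = -83.919°.
Δφ = -57.135 − -28.147 = -28.988°.
a = sin²(Δφ/2) + cos φ₁ · cos φ₂ · sin²(Δλ/2) = 0.276539.
c = 2·atan2(√a, √(1−a)) = 1.10747 rad → d = 6371·c ≈ 7055.71 km.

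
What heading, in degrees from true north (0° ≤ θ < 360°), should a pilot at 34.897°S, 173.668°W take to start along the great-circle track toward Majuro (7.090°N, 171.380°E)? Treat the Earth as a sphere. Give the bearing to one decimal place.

Δλ = 171.380 − -173.668 = 345.048°; wrapped into (−180°, 180°]: -14.952°.
θ = atan2( sin Δλ · cos φ₂ , cos φ₁ · sin φ₂ − sin φ₁ · cos φ₂ · cos Δλ )
  = atan2(-0.25604, 0.64974) = -21.507° → normalised to [0°, 360°): 338.493°.

338.5°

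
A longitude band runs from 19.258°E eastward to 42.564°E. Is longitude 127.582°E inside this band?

No

Band width going east from +19.258° to +42.564°: ((42.564 − 19.258) mod 360) = 23.306°.
Offset of +127.582° east of the west edge: ((127.582 − 19.258) mod 360) = 108.324°.
108.324° > 23.306° ⇒ outside.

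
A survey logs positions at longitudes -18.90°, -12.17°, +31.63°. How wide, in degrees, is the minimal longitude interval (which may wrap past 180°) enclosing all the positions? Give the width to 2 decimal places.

50.53°

Sort the longitudes: -18.90°, -12.17°, +31.63°.
Eastward gaps between consecutive values (wrapping around): 6.73°, 43.80°, 309.47°.
Largest gap = 309.47° ⇒ minimal covering band is its complement: 360° − 309.47° = 50.53°.
Band runs from -18.90° eastward to +31.63°.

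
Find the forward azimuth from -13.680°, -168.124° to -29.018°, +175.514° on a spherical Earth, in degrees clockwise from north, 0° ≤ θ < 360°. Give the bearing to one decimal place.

222.1°

Δλ = 175.514 − -168.124 = 343.638°; wrapped into (−180°, 180°]: -16.362°.
θ = atan2( sin Δλ · cos φ₂ , cos φ₁ · sin φ₂ − sin φ₁ · cos φ₂ · cos Δλ )
  = atan2(-0.24634, -0.27289) = -137.927° → normalised to [0°, 360°): 222.073°.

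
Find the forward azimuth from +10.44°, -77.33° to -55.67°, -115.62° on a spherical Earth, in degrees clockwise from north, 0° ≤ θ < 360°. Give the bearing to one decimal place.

Δλ = -115.62 − -77.33 = -38.29°.
θ = atan2( sin Δλ · cos φ₂ , cos φ₁ · sin φ₂ − sin φ₁ · cos φ₂ · cos Δλ )
  = atan2(-0.34945, -0.89234) = -158.614° → normalised to [0°, 360°): 201.386°.

201.4°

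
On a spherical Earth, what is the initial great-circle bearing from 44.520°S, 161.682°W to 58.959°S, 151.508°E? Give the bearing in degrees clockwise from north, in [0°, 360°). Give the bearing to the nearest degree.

Δλ = 151.508 − -161.682 = 313.190°; wrapped into (−180°, 180°]: -46.810°.
θ = atan2( sin Δλ · cos φ₂ , cos φ₁ · sin φ₂ − sin φ₁ · cos φ₂ · cos Δλ )
  = atan2(-0.37596, -0.36345) = -134.031° → normalised to [0°, 360°): 225.969°.

226°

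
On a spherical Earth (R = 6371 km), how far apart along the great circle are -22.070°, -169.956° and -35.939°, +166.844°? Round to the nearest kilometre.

2721 km

Δλ = 166.844 − -169.956 = 336.800°; wrapped into (−180°, 180°]: -23.200°.
Δφ = -35.939 − -22.070 = -13.869°.
a = sin²(Δφ/2) + cos φ₁ · cos φ₂ · sin²(Δλ/2) = 0.044914.
c = 2·atan2(√a, √(1−a)) = 0.42710 rad → d = 6371·c ≈ 2721.03 km.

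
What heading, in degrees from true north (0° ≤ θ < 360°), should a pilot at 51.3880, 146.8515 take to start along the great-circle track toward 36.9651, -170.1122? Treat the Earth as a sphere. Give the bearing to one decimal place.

98.5°

Δλ = -170.1122 − 146.8515 = -316.9637°; wrapped into (−180°, 180°]: 43.0363°.
θ = atan2( sin Δλ · cos φ₂ , cos φ₁ · sin φ₂ − sin φ₁ · cos φ₂ · cos Δλ )
  = atan2(0.54529, -0.08108) = 98.458° → normalised to [0°, 360°): 98.458°.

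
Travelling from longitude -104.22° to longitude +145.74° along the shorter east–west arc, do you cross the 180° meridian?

Yes

Naïve |145.74 − -104.22| = 249.96° > 180°, so the shorter arc goes the other way round — across 180°.
Signed shortest Δλ = ((145.74 − -104.22 + 180) mod 360) − 180 = -110.04°.
Going west by 110.04° from -104.22° passes through 180° before reaching +145.74°.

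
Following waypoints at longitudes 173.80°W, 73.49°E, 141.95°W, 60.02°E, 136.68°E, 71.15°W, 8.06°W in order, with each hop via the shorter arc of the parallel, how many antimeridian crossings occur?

Leg 1: -173.80° → +73.49°, shortest Δλ = -112.71° (west) — crosses 180°.
Leg 2: +73.49° → -141.95°, shortest Δλ = 144.56° (east) — crosses 180°.
Leg 3: -141.95° → +60.02°, shortest Δλ = -158.03° (west) — crosses 180°.
Leg 4: +60.02° → +136.68°, shortest Δλ = 76.66° (east) — does not cross 180°.
Leg 5: +136.68° → -71.15°, shortest Δλ = 152.17° (east) — crosses 180°.
Leg 6: -71.15° → -8.06°, shortest Δλ = 63.09° (east) — does not cross 180°.
Total crossings: 4.

4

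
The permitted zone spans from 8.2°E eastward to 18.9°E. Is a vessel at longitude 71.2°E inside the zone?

Band width going east from +8.2° to +18.9°: ((18.9 − 8.2) mod 360) = 10.7°.
Offset of +71.2° east of the west edge: ((71.2 − 8.2) mod 360) = 63.0°.
63.0° > 10.7° ⇒ outside.

No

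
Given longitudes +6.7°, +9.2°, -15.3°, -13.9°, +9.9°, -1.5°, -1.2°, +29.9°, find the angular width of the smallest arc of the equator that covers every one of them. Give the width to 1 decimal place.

Sort the longitudes: -15.3°, -13.9°, -1.5°, -1.2°, +6.7°, +9.2°, +9.9°, +29.9°.
Eastward gaps between consecutive values (wrapping around): 1.4°, 12.4°, 0.3°, 7.9°, 2.5°, 0.7°, 20.0°, 314.8°.
Largest gap = 314.8° ⇒ minimal covering band is its complement: 360° − 314.8° = 45.2°.
Band runs from -15.3° eastward to +29.9°.

45.2°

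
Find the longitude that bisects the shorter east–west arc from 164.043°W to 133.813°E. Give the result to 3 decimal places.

Signed shortest Δλ from -164.043° to +133.813° is -62.144°.
Midpoint longitude = -164.043° + (-62.144°)/2 = -164.043° − 31.072° = -195.115°.
Normalise into (−180°, 180°]: +164.885°.
(The naïve average (-164.043 + +133.813)/2 = -15.115° is on the wrong side of the globe.)

164.885°E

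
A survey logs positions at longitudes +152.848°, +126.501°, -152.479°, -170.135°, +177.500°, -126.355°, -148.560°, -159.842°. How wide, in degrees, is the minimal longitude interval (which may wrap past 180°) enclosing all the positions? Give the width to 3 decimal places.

Sort the longitudes: -170.135°, -159.842°, -152.479°, -148.560°, -126.355°, +126.501°, +152.848°, +177.500°.
Eastward gaps between consecutive values (wrapping around): 10.293°, 7.363°, 3.919°, 22.205°, 252.856°, 26.347°, 24.652°, 12.365°.
Largest gap = 252.856° ⇒ minimal covering band is its complement: 360° − 252.856° = 107.144°.
Band runs from +126.501° eastward to -126.355°, crossing the antimeridian.

107.144°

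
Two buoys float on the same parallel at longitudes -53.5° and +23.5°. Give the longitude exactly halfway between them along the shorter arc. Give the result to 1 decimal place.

Signed shortest Δλ from -53.5° to +23.5° is +77.0°.
Midpoint longitude = -53.5° + (+77.0°)/2 = -53.5° + 38.5° = -15.0°.

-15.0°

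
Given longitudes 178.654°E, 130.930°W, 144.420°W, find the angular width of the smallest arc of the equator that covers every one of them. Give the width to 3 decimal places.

Sort the longitudes: -144.420°, -130.930°, +178.654°.
Eastward gaps between consecutive values (wrapping around): 13.490°, 309.584°, 36.926°.
Largest gap = 309.584° ⇒ minimal covering band is its complement: 360° − 309.584° = 50.416°.
Band runs from +178.654° eastward to -130.930°, crossing the antimeridian.

50.416°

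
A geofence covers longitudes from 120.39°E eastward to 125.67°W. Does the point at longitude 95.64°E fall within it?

Band width going east from +120.39° to -125.67°: ((-125.67 − 120.39) mod 360) = 113.94°.
Offset of +95.64° east of the west edge: ((95.64 − 120.39) mod 360) = 335.25°.
335.25° > 113.94° ⇒ outside.

No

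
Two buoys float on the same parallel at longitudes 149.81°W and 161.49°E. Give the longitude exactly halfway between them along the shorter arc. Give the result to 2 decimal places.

Signed shortest Δλ from -149.81° to +161.49° is -48.70°.
Midpoint longitude = -149.81° + (-48.70°)/2 = -149.81° − 24.35° = -174.16°.
(The naïve average (-149.81 + +161.49)/2 = 5.84° is on the wrong side of the globe.)

174.16°W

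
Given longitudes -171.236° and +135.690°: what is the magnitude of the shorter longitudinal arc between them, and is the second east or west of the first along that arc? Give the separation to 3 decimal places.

53.074° west

Raw difference: 135.690 − -171.236 = 306.926°.
Normalise into (−180°, 180°]: 306.926° − 360° = -53.074°.
Negative ⇒ the second point lies to the west; separation 53.074°.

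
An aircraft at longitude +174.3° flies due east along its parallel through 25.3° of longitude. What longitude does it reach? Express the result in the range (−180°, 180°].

-160.4°

Start at +174.3°; shift +25.3° → +199.6°.
+199.6° lies outside (−180°, 180°]; subtract 360° → -160.4°.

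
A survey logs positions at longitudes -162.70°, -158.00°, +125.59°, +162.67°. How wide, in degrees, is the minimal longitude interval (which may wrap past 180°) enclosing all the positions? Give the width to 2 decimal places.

Sort the longitudes: -162.70°, -158.00°, +125.59°, +162.67°.
Eastward gaps between consecutive values (wrapping around): 4.70°, 283.59°, 37.08°, 34.63°.
Largest gap = 283.59° ⇒ minimal covering band is its complement: 360° − 283.59° = 76.41°.
Band runs from +125.59° eastward to -158.00°, crossing the antimeridian.

76.41°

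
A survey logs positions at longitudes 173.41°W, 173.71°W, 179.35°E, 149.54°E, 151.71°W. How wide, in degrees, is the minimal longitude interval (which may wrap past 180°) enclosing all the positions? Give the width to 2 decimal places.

Sort the longitudes: -173.71°, -173.41°, -151.71°, +149.54°, +179.35°.
Eastward gaps between consecutive values (wrapping around): 0.30°, 21.70°, 301.25°, 29.81°, 6.94°.
Largest gap = 301.25° ⇒ minimal covering band is its complement: 360° − 301.25° = 58.75°.
Band runs from +149.54° eastward to -151.71°, crossing the antimeridian.

58.75°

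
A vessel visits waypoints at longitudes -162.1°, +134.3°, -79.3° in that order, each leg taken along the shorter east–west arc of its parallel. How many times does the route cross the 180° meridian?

2

Leg 1: -162.1° → +134.3°, shortest Δλ = -63.6° (west) — crosses 180°.
Leg 2: +134.3° → -79.3°, shortest Δλ = 146.4° (east) — crosses 180°.
Total crossings: 2.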